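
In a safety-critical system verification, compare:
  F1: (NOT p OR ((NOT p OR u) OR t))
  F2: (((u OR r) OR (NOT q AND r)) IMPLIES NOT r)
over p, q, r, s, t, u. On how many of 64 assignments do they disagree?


F1 = (NOT p OR ((NOT p OR u) OR t))
F2 = (((u OR r) OR (NOT q AND r)) IMPLIES NOT r)
Evaluate both on each of 64 rows (bits = p,q,r,s,t,u):
  row 0 [000000]: F1=1 F2=1 -> 0
  row 1 [000001]: F1=1 F2=1 -> 0
  row 2 [000010]: F1=1 F2=1 -> 0
  row 3 [000011]: F1=1 F2=1 -> 0
  row 4 [000100]: F1=1 F2=1 -> 0
  (every remaining row is evaluated the same way; all 64 results are listed next)
Full result column, 8 rows per line (p,q,r fixed per line; s,t,u runs 000..111 left to right):
  rows 0-7 [p,q,r=000]: 00000000  (ones: 0)
  rows 8-15 [p,q,r=001]: 11111111  (ones: 8)
  rows 16-23 [p,q,r=010]: 00000000  (ones: 0)
  rows 24-31 [p,q,r=011]: 11111111  (ones: 8)
  rows 32-39 [p,q,r=100]: 10001000  (ones: 2)
  rows 40-47 [p,q,r=101]: 01110111  (ones: 6)
  rows 48-55 [p,q,r=110]: 10001000  (ones: 2)
  rows 56-63 [p,q,r=111]: 01110111  (ones: 6)
Disagreements = 0+8+0+8+2+6+2+6 = 32

32


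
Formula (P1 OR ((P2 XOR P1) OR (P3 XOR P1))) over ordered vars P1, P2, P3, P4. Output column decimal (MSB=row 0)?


Formula: (P1 OR ((P2 XOR P1) OR (P3 XOR P1))) over P1, P2, P3, P4 (16 rows)
Evaluate each row (bits = P1,P2,P3,P4, MSB first):
  row 0 [0000]: (0 OR ((0 XOR 0) OR (0 XOR 0))) -> 0
  row 1 [0001]: (0 OR ((0 XOR 0) OR (0 XOR 0))) -> 0
  row 2 [0010]: (0 OR ((0 XOR 0) OR (1 XOR 0))) -> 1
  row 3 [0011]: (0 OR ((0 XOR 0) OR (1 XOR 0))) -> 1
  row 4 [0100]: (0 OR ((1 XOR 0) OR (0 XOR 0))) -> 1
  row 5 [0101]: (0 OR ((1 XOR 0) OR (0 XOR 0))) -> 1
  row 6 [0110]: (0 OR ((1 XOR 0) OR (1 XOR 0))) -> 1
  row 7 [0111]: (0 OR ((1 XOR 0) OR (1 XOR 0))) -> 1
  row 8 [1000]: (1 OR ((0 XOR 1) OR (0 XOR 1))) -> 1
  row 9 [1001]: (1 OR ((0 XOR 1) OR (0 XOR 1))) -> 1
  row 10 [1010]: (1 OR ((0 XOR 1) OR (1 XOR 1))) -> 1
  row 11 [1011]: (1 OR ((0 XOR 1) OR (1 XOR 1))) -> 1
  row 12 [1100]: (1 OR ((1 XOR 1) OR (0 XOR 1))) -> 1
  row 13 [1101]: (1 OR ((1 XOR 1) OR (0 XOR 1))) -> 1
  row 14 [1110]: (1 OR ((1 XOR 1) OR (1 XOR 1))) -> 1
  row 15 [1111]: (1 OR ((1 XOR 1) OR (1 XOR 1))) -> 1
Full result column, 4 rows per line (P1,P2 fixed per line; P3,P4 runs 00..11 left to right):
  rows 0-3 [P1,P2=00]: 0011  = hex 3
  rows 4-7 [P1,P2=01]: 1111  = hex F
  rows 8-11 [P1,P2=10]: 1111  = hex F
  rows 12-15 [P1,P2=11]: 1111  = hex F
Output column (row 0 .. row 15) = 0011111111111111
Output column grouped in 4s = 0011 1111 1111 1111 = 0x3FFF
Convert to decimal digit by digit (value = value*16 + digit):
  3 -> 3
  3*16 + 15 (F) = 63
  63*16 + 15 (F) = 1023
  1023*16 + 15 (F) = 16383
Decimal = 16383

16383


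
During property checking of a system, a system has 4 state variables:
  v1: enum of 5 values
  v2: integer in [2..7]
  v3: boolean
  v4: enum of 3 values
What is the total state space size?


State space = product of domain sizes of all variables.
Domain sizes:
  v1 (enum of 5 values): 5
  v2 (integer in [2..7]): 6
  v3 (boolean): 2
  v4 (enum of 3 values): 3
Product = 5 * 6 * 2 * 3 = 180

180


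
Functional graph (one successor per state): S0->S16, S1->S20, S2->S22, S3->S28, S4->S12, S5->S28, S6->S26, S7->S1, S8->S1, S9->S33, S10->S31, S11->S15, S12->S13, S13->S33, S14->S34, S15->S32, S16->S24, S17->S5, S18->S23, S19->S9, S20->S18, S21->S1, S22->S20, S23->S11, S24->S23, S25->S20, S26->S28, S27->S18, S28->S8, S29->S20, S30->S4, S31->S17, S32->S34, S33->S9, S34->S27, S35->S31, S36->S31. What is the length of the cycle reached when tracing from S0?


Trace from S0 until a state repeats:
  S0 -> S16 -> S24 -> S23 -> S11 -> S15 -> S32 -> S34 -> S27 -> S18 -> S23
S23 first seen at step 3, revisited at step 10.
Cycle length = 10 - 3 = 7

7


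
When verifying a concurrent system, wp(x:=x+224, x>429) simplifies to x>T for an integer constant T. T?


Formula: wp(x:=E, P) = P[E/x] (substitute E for x in postcondition)
Step 1: Postcondition: x>429
Step 2: Substitute x+224 for x: x+224>429
Step 3: Solve for x: x > 429-224 = 205

205


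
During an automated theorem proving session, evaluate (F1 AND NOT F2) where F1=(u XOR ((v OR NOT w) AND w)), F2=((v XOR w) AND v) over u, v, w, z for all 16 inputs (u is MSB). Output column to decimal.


F1 = (u XOR ((v OR NOT w) AND w))
F2 = ((v XOR w) AND v)
Counterexample to F1=>F2 is where F1=1 and F2=0.
Evaluate each row (bits = u,v,w,z, MSB first):
  row 0 [0000]: F1=0 F2=0 -> F1&~F2 -> 0
  row 1 [0001]: F1=0 F2=0 -> F1&~F2 -> 0
  row 2 [0010]: F1=0 F2=0 -> F1&~F2 -> 0
  row 3 [0011]: F1=0 F2=0 -> F1&~F2 -> 0
  row 4 [0100]: F1=0 F2=1 -> F1&~F2 -> 0
  row 5 [0101]: F1=0 F2=1 -> F1&~F2 -> 0
  row 6 [0110]: F1=1 F2=0 -> F1&~F2 -> 1
  row 7 [0111]: F1=1 F2=0 -> F1&~F2 -> 1
  row 8 [1000]: F1=1 F2=0 -> F1&~F2 -> 1
  row 9 [1001]: F1=1 F2=0 -> F1&~F2 -> 1
  row 10 [1010]: F1=1 F2=0 -> F1&~F2 -> 1
  row 11 [1011]: F1=1 F2=0 -> F1&~F2 -> 1
  row 12 [1100]: F1=1 F2=1 -> F1&~F2 -> 0
  row 13 [1101]: F1=1 F2=1 -> F1&~F2 -> 0
  row 14 [1110]: F1=0 F2=0 -> F1&~F2 -> 0
  row 15 [1111]: F1=0 F2=0 -> F1&~F2 -> 0
Full result column, 4 rows per line (u,v fixed per line; w,z runs 00..11 left to right):
  rows 0-3 [u,v=00]: 0000  = hex 0
  rows 4-7 [u,v=01]: 0011  = hex 3
  rows 8-11 [u,v=10]: 1111  = hex F
  rows 12-15 [u,v=11]: 0000  = hex 0
Counterexample vector (row 0 .. row 15) = 0000001111110000
Output column grouped in 4s = 0000 0011 1111 0000 = 0x03F0
Convert to decimal digit by digit (value = value*16 + digit):
  0 -> 0
  0*16 + 3 = 3
  3*16 + 15 (F) = 63
  63*16 + 0 = 1008
Decimal = 1008

1008


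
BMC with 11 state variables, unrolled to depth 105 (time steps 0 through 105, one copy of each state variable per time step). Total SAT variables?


BMC unrolls to depth k, creating one copy of each state var for steps 0..k.
Step count = 105 + 1 = 106 (steps 0 through 105)
Vars per step = 11
Total = 11 * 106 = 1166

1166


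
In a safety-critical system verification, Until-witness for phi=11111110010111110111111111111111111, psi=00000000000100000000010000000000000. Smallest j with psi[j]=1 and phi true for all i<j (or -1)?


(phi U psi) at 0: need smallest j with psi[j]=1 and phi[i]=1 for all i in [0,j).
Scan from step 0:
  step 0: phi=1, psi=0 -> continue
  step 1: phi=1, psi=0 -> continue
  step 2: phi=1, psi=0 -> continue
  step 3: phi=1, psi=0 -> continue
  step 7: phi=0 -> phi-prefix broken from here
  step 11: psi=1 but phi already failed -> not a witness
  step 21: psi=1 but phi already failed -> not a witness
  end of trace: no witness -> -1
Witness step = -1

-1


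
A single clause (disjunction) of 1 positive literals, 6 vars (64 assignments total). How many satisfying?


Step 1: Total=2^6=64
Step 2: Unsat when all 1 false: 2^5=32
Step 3: Sat=64-32=32

32


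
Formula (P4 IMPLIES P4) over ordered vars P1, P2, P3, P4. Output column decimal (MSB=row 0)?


Formula: (P4 IMPLIES P4) over P1, P2, P3, P4 (16 rows)
Evaluate each row (bits = P1,P2,P3,P4, MSB first):
  row 0 [0000]: (0 IMPLIES 0) -> 1
  row 1 [0001]: (1 IMPLIES 1) -> 1
  row 2 [0010]: (0 IMPLIES 0) -> 1
  row 3 [0011]: (1 IMPLIES 1) -> 1
  row 4 [0100]: (0 IMPLIES 0) -> 1
  row 5 [0101]: (1 IMPLIES 1) -> 1
  row 6 [0110]: (0 IMPLIES 0) -> 1
  row 7 [0111]: (1 IMPLIES 1) -> 1
  row 8 [1000]: (0 IMPLIES 0) -> 1
  row 9 [1001]: (1 IMPLIES 1) -> 1
  row 10 [1010]: (0 IMPLIES 0) -> 1
  row 11 [1011]: (1 IMPLIES 1) -> 1
  row 12 [1100]: (0 IMPLIES 0) -> 1
  row 13 [1101]: (1 IMPLIES 1) -> 1
  row 14 [1110]: (0 IMPLIES 0) -> 1
  row 15 [1111]: (1 IMPLIES 1) -> 1
Full result column, 4 rows per line (P1,P2 fixed per line; P3,P4 runs 00..11 left to right):
  rows 0-3 [P1,P2=00]: 1111  = hex F
  rows 4-7 [P1,P2=01]: 1111  = hex F
  rows 8-11 [P1,P2=10]: 1111  = hex F
  rows 12-15 [P1,P2=11]: 1111  = hex F
Output column (row 0 .. row 15) = 1111111111111111
Output column grouped in 4s = 1111 1111 1111 1111 = 0xFFFF
Convert to decimal digit by digit (value = value*16 + digit):
  F -> 15
  15*16 + 15 (F) = 255
  255*16 + 15 (F) = 4095
  4095*16 + 15 (F) = 65535
Decimal = 65535

65535


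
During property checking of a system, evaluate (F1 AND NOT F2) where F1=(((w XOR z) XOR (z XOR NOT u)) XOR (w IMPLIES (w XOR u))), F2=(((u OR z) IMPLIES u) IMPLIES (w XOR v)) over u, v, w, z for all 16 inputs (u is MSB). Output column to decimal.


F1 = (((w XOR z) XOR (z XOR NOT u)) XOR (w IMPLIES (w XOR u)))
F2 = (((u OR z) IMPLIES u) IMPLIES (w XOR v))
Counterexample to F1=>F2 is where F1=1 and F2=0.
Evaluate each row (bits = u,v,w,z, MSB first):
  row 0 [0000]: F1=0 F2=0 -> F1&~F2 -> 0
  row 1 [0001]: F1=0 F2=1 -> F1&~F2 -> 0
  row 2 [0010]: F1=1 F2=1 -> F1&~F2 -> 0
  row 3 [0011]: F1=1 F2=1 -> F1&~F2 -> 0
  row 4 [0100]: F1=0 F2=1 -> F1&~F2 -> 0
  row 5 [0101]: F1=0 F2=1 -> F1&~F2 -> 0
  row 6 [0110]: F1=1 F2=0 -> F1&~F2 -> 1
  row 7 [0111]: F1=1 F2=1 -> F1&~F2 -> 0
  row 8 [1000]: F1=1 F2=0 -> F1&~F2 -> 1
  row 9 [1001]: F1=1 F2=0 -> F1&~F2 -> 1
  row 10 [1010]: F1=1 F2=1 -> F1&~F2 -> 0
  row 11 [1011]: F1=1 F2=1 -> F1&~F2 -> 0
  row 12 [1100]: F1=1 F2=1 -> F1&~F2 -> 0
  row 13 [1101]: F1=1 F2=1 -> F1&~F2 -> 0
  row 14 [1110]: F1=1 F2=0 -> F1&~F2 -> 1
  row 15 [1111]: F1=1 F2=0 -> F1&~F2 -> 1
Full result column, 4 rows per line (u,v fixed per line; w,z runs 00..11 left to right):
  rows 0-3 [u,v=00]: 0000  = hex 0
  rows 4-7 [u,v=01]: 0010  = hex 2
  rows 8-11 [u,v=10]: 1100  = hex C
  rows 12-15 [u,v=11]: 0011  = hex 3
Counterexample vector (row 0 .. row 15) = 0000001011000011
Output column grouped in 4s = 0000 0010 1100 0011 = 0x02C3
Convert to decimal digit by digit (value = value*16 + digit):
  0 -> 0
  0*16 + 2 = 2
  2*16 + 12 (C) = 44
  44*16 + 3 = 707
Decimal = 707

707


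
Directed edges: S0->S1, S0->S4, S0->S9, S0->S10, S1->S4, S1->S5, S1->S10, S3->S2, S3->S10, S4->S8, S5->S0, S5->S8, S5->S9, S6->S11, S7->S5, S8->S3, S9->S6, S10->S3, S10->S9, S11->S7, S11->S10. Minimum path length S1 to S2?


BFS layer-by-layer from S1:
  dist 0: {S1}
  dist 1: {S4, S5, S10}
  dist 2: {S0, S3, S8, S9}
  dist 3: {S2, S6}
  -> S2 reached at distance 3
Shortest path length = 3

3


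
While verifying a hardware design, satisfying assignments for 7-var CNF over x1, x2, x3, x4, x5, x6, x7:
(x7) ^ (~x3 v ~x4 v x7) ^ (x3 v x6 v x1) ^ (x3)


CNF with 4 clauses over 7 vars (128 assignments).
An assignment satisfies CNF iff every clause has >=1 true literal.
Check each row (bits = x1,x2,x3,x4,x5,x6,x7; clause T/F shown):
  row 0 [0000000]: clauses=FTFF -> 0
  row 1 [0000001]: clauses=TTFF -> 0
  row 2 [0000010]: clauses=FTTF -> 0
  row 3 [0000011]: clauses=TTTF -> 0
  row 4 [0000100]: clauses=FTFF -> 0
  (every remaining row is evaluated the same way; all 128 results are listed next)
Full result column, 8 rows per line (x1,x2,x3,x4 fixed per line; x5,x6,x7 runs 000..111 left to right):
  rows 0-7 [x1,x2,x3,x4=0000]: 00000000  (ones: 0)
  rows 8-15 [x1,x2,x3,x4=0001]: 00000000  (ones: 0)
  rows 16-23 [x1,x2,x3,x4=0010]: 01010101  (ones: 4)
  rows 24-31 [x1,x2,x3,x4=0011]: 01010101  (ones: 4)
  rows 32-39 [x1,x2,x3,x4=0100]: 00000000  (ones: 0)
  rows 40-47 [x1,x2,x3,x4=0101]: 00000000  (ones: 0)
  rows 48-55 [x1,x2,x3,x4=0110]: 01010101  (ones: 4)
  rows 56-63 [x1,x2,x3,x4=0111]: 01010101  (ones: 4)
  rows 64-71 [x1,x2,x3,x4=1000]: 00000000  (ones: 0)
  rows 72-79 [x1,x2,x3,x4=1001]: 00000000  (ones: 0)
  rows 80-87 [x1,x2,x3,x4=1010]: 01010101  (ones: 4)
  rows 88-95 [x1,x2,x3,x4=1011]: 01010101  (ones: 4)
  rows 96-103 [x1,x2,x3,x4=1100]: 00000000  (ones: 0)
  rows 104-111 [x1,x2,x3,x4=1101]: 00000000  (ones: 0)
  rows 112-119 [x1,x2,x3,x4=1110]: 01010101  (ones: 4)
  rows 120-127 [x1,x2,x3,x4=1111]: 01010101  (ones: 4)
Satisfying assignments = 0+0+4+4+0+0+4+4+0+0+4+4+0+0+4+4 = 32

32


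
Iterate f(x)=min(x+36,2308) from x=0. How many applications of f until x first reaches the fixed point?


Step 1: x=0, cap=2308, increment=36
Step 2: x grows by 36 each step until capped at 2308; fixed point is x=2308
Step 3: iterations = ceil(2308/36) = 65

65


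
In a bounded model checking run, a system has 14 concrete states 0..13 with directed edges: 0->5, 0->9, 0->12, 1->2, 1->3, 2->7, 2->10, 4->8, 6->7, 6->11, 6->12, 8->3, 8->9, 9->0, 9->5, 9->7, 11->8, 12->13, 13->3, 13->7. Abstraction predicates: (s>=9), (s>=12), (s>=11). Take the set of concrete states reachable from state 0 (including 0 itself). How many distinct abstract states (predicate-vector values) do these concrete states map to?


BFS from 0:
Concrete reachable: {0, 3, 5, 7, 9, 12, 13}
Abstract via predicates (s>=9), (s>=12), (s>=11):
  (0,0,0) <- {0, 3, 5, 7}
  (1,0,0) <- {9}
  (1,1,1) <- {12, 13}
Distinct abstract states = 3

3


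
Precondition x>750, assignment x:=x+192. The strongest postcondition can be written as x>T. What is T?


Formula: sp(P, x:=E) = exists old_x. (x = E[old_x/x]) AND P[old_x/x] (old_x is the value of x before the assignment; eliminate old_x by solving x = E[old_x/x] for old_x)
Step 1: Precondition P: x>750, i.e. old_x > 750
Step 2: Assignment gives x = old_x + 192, so old_x = x - 192
Step 3: Substitute into P: x - 192 > 750
Step 4: Simplify: x > 750+192 = 942

942


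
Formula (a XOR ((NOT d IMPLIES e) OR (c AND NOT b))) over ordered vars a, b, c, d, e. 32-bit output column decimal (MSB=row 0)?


Formula: (a XOR ((NOT d IMPLIES e) OR (c AND NOT b))) over a, b, c, d, e (32 rows)
Evaluate each row (bits = a,b,c,d,e, MSB first):
  row 0 [00000]: (0 XOR ((NOT 0 IMPLIES 0) OR (0 AND NOT 0))) -> 0
  row 1 [00001]: (0 XOR ((NOT 0 IMPLIES 1) OR (0 AND NOT 0))) -> 1
  row 2 [00010]: (0 XOR ((NOT 1 IMPLIES 0) OR (0 AND NOT 0))) -> 1
  row 3 [00011]: (0 XOR ((NOT 1 IMPLIES 1) OR (0 AND NOT 0))) -> 1
  row 4 [00100]: (0 XOR ((NOT 0 IMPLIES 0) OR (1 AND NOT 0))) -> 1
  row 5 [00101]: (0 XOR ((NOT 0 IMPLIES 1) OR (1 AND NOT 0))) -> 1
  row 6 [00110]: (0 XOR ((NOT 1 IMPLIES 0) OR (1 AND NOT 0))) -> 1
  row 7 [00111]: (0 XOR ((NOT 1 IMPLIES 1) OR (1 AND NOT 0))) -> 1
  row 8 [01000]: (0 XOR ((NOT 0 IMPLIES 0) OR (0 AND NOT 1))) -> 0
  row 9 [01001]: (0 XOR ((NOT 0 IMPLIES 1) OR (0 AND NOT 1))) -> 1
  row 10 [01010]: (0 XOR ((NOT 1 IMPLIES 0) OR (0 AND NOT 1))) -> 1
  row 11 [01011]: (0 XOR ((NOT 1 IMPLIES 1) OR (0 AND NOT 1))) -> 1
  row 12 [01100]: (0 XOR ((NOT 0 IMPLIES 0) OR (1 AND NOT 1))) -> 0
  row 13 [01101]: (0 XOR ((NOT 0 IMPLIES 1) OR (1 AND NOT 1))) -> 1
  row 14 [01110]: (0 XOR ((NOT 1 IMPLIES 0) OR (1 AND NOT 1))) -> 1
  row 15 [01111]: (0 XOR ((NOT 1 IMPLIES 1) OR (1 AND NOT 1))) -> 1
  row 16 [10000]: (1 XOR ((NOT 0 IMPLIES 0) OR (0 AND NOT 0))) -> 1
  row 17 [10001]: (1 XOR ((NOT 0 IMPLIES 1) OR (0 AND NOT 0))) -> 0
  row 18 [10010]: (1 XOR ((NOT 1 IMPLIES 0) OR (0 AND NOT 0))) -> 0
  row 19 [10011]: (1 XOR ((NOT 1 IMPLIES 1) OR (0 AND NOT 0))) -> 0
  row 20 [10100]: (1 XOR ((NOT 0 IMPLIES 0) OR (1 AND NOT 0))) -> 0
  row 21 [10101]: (1 XOR ((NOT 0 IMPLIES 1) OR (1 AND NOT 0))) -> 0
  row 22 [10110]: (1 XOR ((NOT 1 IMPLIES 0) OR (1 AND NOT 0))) -> 0
  row 23 [10111]: (1 XOR ((NOT 1 IMPLIES 1) OR (1 AND NOT 0))) -> 0
  row 24 [11000]: (1 XOR ((NOT 0 IMPLIES 0) OR (0 AND NOT 1))) -> 1
  row 25 [11001]: (1 XOR ((NOT 0 IMPLIES 1) OR (0 AND NOT 1))) -> 0
  row 26 [11010]: (1 XOR ((NOT 1 IMPLIES 0) OR (0 AND NOT 1))) -> 0
  row 27 [11011]: (1 XOR ((NOT 1 IMPLIES 1) OR (0 AND NOT 1))) -> 0
  row 28 [11100]: (1 XOR ((NOT 0 IMPLIES 0) OR (1 AND NOT 1))) -> 1
  row 29 [11101]: (1 XOR ((NOT 0 IMPLIES 1) OR (1 AND NOT 1))) -> 0
  row 30 [11110]: (1 XOR ((NOT 1 IMPLIES 0) OR (1 AND NOT 1))) -> 0
  row 31 [11111]: (1 XOR ((NOT 1 IMPLIES 1) OR (1 AND NOT 1))) -> 0
Full result column, 4 rows per line (a,b,c fixed per line; d,e runs 00..11 left to right):
  rows 0-3 [a,b,c=000]: 0111  = hex 7
  rows 4-7 [a,b,c=001]: 1111  = hex F
  rows 8-11 [a,b,c=010]: 0111  = hex 7
  rows 12-15 [a,b,c=011]: 0111  = hex 7
  rows 16-19 [a,b,c=100]: 1000  = hex 8
  rows 20-23 [a,b,c=101]: 0000  = hex 0
  rows 24-27 [a,b,c=110]: 1000  = hex 8
  rows 28-31 [a,b,c=111]: 1000  = hex 8
Output column (row 0 .. row 31) = 01111111011101111000000010001000
Output column grouped in 4s = 0111 1111 0111 0111 1000 0000 1000 1000 = 0x7F778088
Convert to decimal digit by digit (value = value*16 + digit):
  7 -> 7
  7*16 + 15 (F) = 127
  127*16 + 7 = 2039
  2039*16 + 7 = 32631
  32631*16 + 8 = 522104
  522104*16 + 0 = 8353664
  8353664*16 + 8 = 133658632
  133658632*16 + 8 = 2138538120
Decimal = 2138538120

2138538120


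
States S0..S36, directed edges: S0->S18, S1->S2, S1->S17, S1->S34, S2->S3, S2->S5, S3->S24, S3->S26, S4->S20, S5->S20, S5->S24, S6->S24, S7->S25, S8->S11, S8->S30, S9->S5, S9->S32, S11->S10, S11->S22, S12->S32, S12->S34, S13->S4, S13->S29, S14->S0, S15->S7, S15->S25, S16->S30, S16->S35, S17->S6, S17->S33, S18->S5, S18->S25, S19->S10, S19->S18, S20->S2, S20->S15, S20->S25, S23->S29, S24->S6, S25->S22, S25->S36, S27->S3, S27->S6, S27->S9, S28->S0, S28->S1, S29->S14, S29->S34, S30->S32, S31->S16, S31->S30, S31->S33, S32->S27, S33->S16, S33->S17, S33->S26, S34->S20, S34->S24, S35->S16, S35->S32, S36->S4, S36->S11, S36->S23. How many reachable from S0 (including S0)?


BFS from S0:
  layer 0: {S0}
  layer 1: {S18}
  layer 2: {S5, S25}
  layer 3: {S20, S22, S24, S36}
  layer 4: {S2, S4, S6, S11, S15, S23}
  layer 5: {S3, S7, S10, S29}
  layer 6: {S14, S26, S34}
Reachable set: {S0, S2, S3, S4, S5, S6, S7, S10, S11, S14, S15, S18, S20, S22, S23, S24, S25, S26, S29, S34, S36}
Count = 21

21


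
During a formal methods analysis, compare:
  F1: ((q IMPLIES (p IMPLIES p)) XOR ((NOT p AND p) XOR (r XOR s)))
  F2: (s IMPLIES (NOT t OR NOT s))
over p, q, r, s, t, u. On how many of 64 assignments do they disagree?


F1 = ((q IMPLIES (p IMPLIES p)) XOR ((NOT p AND p) XOR (r XOR s)))
F2 = (s IMPLIES (NOT t OR NOT s))
Evaluate both on each of 64 rows (bits = p,q,r,s,t,u):
  row 0 [000000]: F1=1 F2=1 -> 0
  row 1 [000001]: F1=1 F2=1 -> 0
  row 2 [000010]: F1=1 F2=1 -> 0
  row 3 [000011]: F1=1 F2=1 -> 0
  row 4 [000100]: F1=0 F2=1 (differ) -> 1
  (every remaining row is evaluated the same way; all 64 results are listed next)
Full result column, 8 rows per line (p,q,r fixed per line; s,t,u runs 000..111 left to right):
  rows 0-7 [p,q,r=000]: 00001100  (ones: 2)
  rows 8-15 [p,q,r=001]: 11110011  (ones: 6)
  rows 16-23 [p,q,r=010]: 00001100  (ones: 2)
  rows 24-31 [p,q,r=011]: 11110011  (ones: 6)
  rows 32-39 [p,q,r=100]: 00001100  (ones: 2)
  rows 40-47 [p,q,r=101]: 11110011  (ones: 6)
  rows 48-55 [p,q,r=110]: 00001100  (ones: 2)
  rows 56-63 [p,q,r=111]: 11110011  (ones: 6)
Disagreements = 2+6+2+6+2+6+2+6 = 32

32


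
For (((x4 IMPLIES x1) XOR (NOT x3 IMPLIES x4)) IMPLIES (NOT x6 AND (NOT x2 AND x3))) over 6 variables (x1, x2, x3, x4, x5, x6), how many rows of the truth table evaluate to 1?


Formula: (((x4 IMPLIES x1) XOR (NOT x3 IMPLIES x4)) IMPLIES (NOT x6 AND (NOT x2 AND x3))) over 6 vars (64 rows)
Evaluate each row (x1, x2, x3, x4, x5, x6 as bits, MSB first):
  row 0 [000000]: (((0 IMPLIES 0) XOR (NOT 0 IMPLIES 0)) IMPLIES (NOT 0 AND (NOT 0 AND 0))) -> 0
  row 1 [000001]: (((0 IMPLIES 0) XOR (NOT 0 IMPLIES 0)) IMPLIES (NOT 1 AND (NOT 0 AND 0))) -> 0
  row 2 [000010]: (((0 IMPLIES 0) XOR (NOT 0 IMPLIES 0)) IMPLIES (NOT 0 AND (NOT 0 AND 0))) -> 0
  row 3 [000011]: (((0 IMPLIES 0) XOR (NOT 0 IMPLIES 0)) IMPLIES (NOT 1 AND (NOT 0 AND 0))) -> 0
  row 4 [000100]: (((1 IMPLIES 0) XOR (NOT 0 IMPLIES 1)) IMPLIES (NOT 0 AND (NOT 0 AND 0))) -> 0
  (every remaining row is evaluated the same way; all 64 results are listed next)
Full result column, 8 rows per line (x1,x2,x3 fixed per line; x4,x5,x6 runs 000..111 left to right):
  rows 0-7 [x1,x2,x3=000]: 00000000  (ones: 0)
  rows 8-15 [x1,x2,x3=001]: 11111010  (ones: 6)
  rows 16-23 [x1,x2,x3=010]: 00000000  (ones: 0)
  rows 24-31 [x1,x2,x3=011]: 11110000  (ones: 4)
  rows 32-39 [x1,x2,x3=100]: 00001111  (ones: 4)
  rows 40-47 [x1,x2,x3=101]: 11111111  (ones: 8)
  rows 48-55 [x1,x2,x3=110]: 00001111  (ones: 4)
  rows 56-63 [x1,x2,x3=111]: 11111111  (ones: 8)
Count of 1-rows = 0+6+0+4+4+8+4+8 = 34

34


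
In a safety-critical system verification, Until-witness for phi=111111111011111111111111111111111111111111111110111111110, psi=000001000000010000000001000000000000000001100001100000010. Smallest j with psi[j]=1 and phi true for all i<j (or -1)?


(phi U psi) at 0: need smallest j with psi[j]=1 and phi[i]=1 for all i in [0,j).
Scan from step 0:
  step 0: phi=1, psi=0 -> continue
  step 1: phi=1, psi=0 -> continue
  step 2: phi=1, psi=0 -> continue
  step 3: phi=1, psi=0 -> continue
  step 5: psi=1 and phi held for [0,5) -> witness found
Witness step = 5

5


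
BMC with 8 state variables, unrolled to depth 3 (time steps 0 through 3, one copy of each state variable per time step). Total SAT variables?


BMC unrolls to depth k, creating one copy of each state var for steps 0..k.
Step count = 3 + 1 = 4 (steps 0 through 3)
Vars per step = 8
Total = 8 * 4 = 32

32


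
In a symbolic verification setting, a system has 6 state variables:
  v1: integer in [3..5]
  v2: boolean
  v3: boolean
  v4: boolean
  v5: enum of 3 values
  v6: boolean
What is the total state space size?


State space = product of domain sizes of all variables.
Domain sizes:
  v1 (integer in [3..5]): 3
  v2 (boolean): 2
  v3 (boolean): 2
  v4 (boolean): 2
  v5 (enum of 3 values): 3
  v6 (boolean): 2
Product = 3 * 2 * 2 * 2 * 3 * 2 = 144

144


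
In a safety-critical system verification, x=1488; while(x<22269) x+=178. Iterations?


Step 1: x goes from 1488 toward 22269 by 178; the body runs while x<22269, so iterations = ceil((bound-start)/step)
Step 2: Distance=20781
Step 3: ceil(20781/178)=117

117


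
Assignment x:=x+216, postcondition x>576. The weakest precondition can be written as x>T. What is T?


Formula: wp(x:=E, P) = P[E/x] (substitute E for x in postcondition)
Step 1: Postcondition: x>576
Step 2: Substitute x+216 for x: x+216>576
Step 3: Solve for x: x > 576-216 = 360

360


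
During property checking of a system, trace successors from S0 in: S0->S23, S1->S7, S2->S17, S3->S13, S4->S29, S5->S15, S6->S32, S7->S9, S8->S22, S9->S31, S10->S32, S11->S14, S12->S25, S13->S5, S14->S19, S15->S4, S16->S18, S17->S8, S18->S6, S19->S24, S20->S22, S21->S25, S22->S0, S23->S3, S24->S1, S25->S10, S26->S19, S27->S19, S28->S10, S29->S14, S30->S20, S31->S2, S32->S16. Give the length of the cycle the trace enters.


Trace from S0 until a state repeats:
  S0 -> S23 -> S3 -> S13 -> S5 -> S15 -> S4 -> S29 -> S14 -> S19 -> S24 -> S1 -> S7 -> S9 -> S31 -> S2 -> S17 -> S8 -> S22 -> S0
S0 first seen at step 0, revisited at step 19.
Cycle length = 19 - 0 = 19

19


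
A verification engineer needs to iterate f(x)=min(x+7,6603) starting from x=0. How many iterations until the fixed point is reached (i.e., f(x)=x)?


Step 1: x=0, cap=6603, increment=7
Step 2: x grows by 7 each step until capped at 6603; fixed point is x=6603
Step 3: iterations = ceil(6603/7) = 944

944


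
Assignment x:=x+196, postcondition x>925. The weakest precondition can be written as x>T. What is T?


Formula: wp(x:=E, P) = P[E/x] (substitute E for x in postcondition)
Step 1: Postcondition: x>925
Step 2: Substitute x+196 for x: x+196>925
Step 3: Solve for x: x > 925-196 = 729

729


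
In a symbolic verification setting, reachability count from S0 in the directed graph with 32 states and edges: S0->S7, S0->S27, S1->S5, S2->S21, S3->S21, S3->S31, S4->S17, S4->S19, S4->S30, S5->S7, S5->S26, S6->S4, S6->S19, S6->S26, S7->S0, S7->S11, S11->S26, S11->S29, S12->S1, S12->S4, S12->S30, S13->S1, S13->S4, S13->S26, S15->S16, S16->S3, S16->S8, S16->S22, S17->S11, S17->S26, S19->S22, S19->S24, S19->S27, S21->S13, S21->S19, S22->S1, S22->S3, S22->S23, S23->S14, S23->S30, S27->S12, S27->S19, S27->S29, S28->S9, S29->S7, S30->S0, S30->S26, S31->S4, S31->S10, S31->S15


BFS from S0:
  layer 0: {S0}
  layer 1: {S7, S27}
  layer 2: {S11, S12, S19, S29}
  layer 3: {S1, S4, S22, S24, S26, S30}
  layer 4: {S3, S5, S17, S23}
  layer 5: {S14, S21, S31}
  layer 6: {S10, S13, S15}
  layer 7: {S16}
  layer 8: {S8}
Reachable set: {S0, S1, S3, S4, S5, S7, S8, S10, S11, S12, S13, S14, S15, S16, S17, S19, S21, S22, S23, S24, S26, S27, S29, S30, S31}
Count = 25

25


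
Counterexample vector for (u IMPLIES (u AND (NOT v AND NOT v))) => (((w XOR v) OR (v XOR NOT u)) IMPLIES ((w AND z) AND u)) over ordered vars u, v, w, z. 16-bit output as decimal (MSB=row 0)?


F1 = (u IMPLIES (u AND (NOT v AND NOT v)))
F2 = (((w XOR v) OR (v XOR NOT u)) IMPLIES ((w AND z) AND u))
Counterexample to F1=>F2 is where F1=1 and F2=0.
Evaluate each row (bits = u,v,w,z, MSB first):
  row 0 [0000]: F1=1 F2=0 -> F1&~F2 -> 1
  row 1 [0001]: F1=1 F2=0 -> F1&~F2 -> 1
  row 2 [0010]: F1=1 F2=0 -> F1&~F2 -> 1
  row 3 [0011]: F1=1 F2=0 -> F1&~F2 -> 1
  row 4 [0100]: F1=1 F2=0 -> F1&~F2 -> 1
  row 5 [0101]: F1=1 F2=0 -> F1&~F2 -> 1
  row 6 [0110]: F1=1 F2=1 -> F1&~F2 -> 0
  row 7 [0111]: F1=1 F2=1 -> F1&~F2 -> 0
  row 8 [1000]: F1=1 F2=1 -> F1&~F2 -> 0
  row 9 [1001]: F1=1 F2=1 -> F1&~F2 -> 0
  row 10 [1010]: F1=1 F2=0 -> F1&~F2 -> 1
  row 11 [1011]: F1=1 F2=1 -> F1&~F2 -> 0
  row 12 [1100]: F1=0 F2=0 -> F1&~F2 -> 0
  row 13 [1101]: F1=0 F2=0 -> F1&~F2 -> 0
  row 14 [1110]: F1=0 F2=0 -> F1&~F2 -> 0
  row 15 [1111]: F1=0 F2=1 -> F1&~F2 -> 0
Full result column, 4 rows per line (u,v fixed per line; w,z runs 00..11 left to right):
  rows 0-3 [u,v=00]: 1111  = hex F
  rows 4-7 [u,v=01]: 1100  = hex C
  rows 8-11 [u,v=10]: 0010  = hex 2
  rows 12-15 [u,v=11]: 0000  = hex 0
Counterexample vector (row 0 .. row 15) = 1111110000100000
Output column grouped in 4s = 1111 1100 0010 0000 = 0xFC20
Convert to decimal digit by digit (value = value*16 + digit):
  F -> 15
  15*16 + 12 (C) = 252
  252*16 + 2 = 4034
  4034*16 + 0 = 64544
Decimal = 64544

64544


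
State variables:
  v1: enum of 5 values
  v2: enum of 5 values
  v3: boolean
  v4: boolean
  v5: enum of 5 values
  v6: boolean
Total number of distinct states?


State space = product of domain sizes of all variables.
Domain sizes:
  v1 (enum of 5 values): 5
  v2 (enum of 5 values): 5
  v3 (boolean): 2
  v4 (boolean): 2
  v5 (enum of 5 values): 5
  v6 (boolean): 2
Product = 5 * 5 * 2 * 2 * 5 * 2 = 1000

1000


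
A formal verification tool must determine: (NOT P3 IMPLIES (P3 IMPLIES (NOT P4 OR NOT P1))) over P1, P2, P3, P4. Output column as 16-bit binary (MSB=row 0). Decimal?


Formula: (NOT P3 IMPLIES (P3 IMPLIES (NOT P4 OR NOT P1))) over P1, P2, P3, P4 (16 rows)
Evaluate each row (bits = P1,P2,P3,P4, MSB first):
  row 0 [0000]: (NOT 0 IMPLIES (0 IMPLIES (NOT 0 OR NOT 0))) -> 1
  row 1 [0001]: (NOT 0 IMPLIES (0 IMPLIES (NOT 1 OR NOT 0))) -> 1
  row 2 [0010]: (NOT 1 IMPLIES (1 IMPLIES (NOT 0 OR NOT 0))) -> 1
  row 3 [0011]: (NOT 1 IMPLIES (1 IMPLIES (NOT 1 OR NOT 0))) -> 1
  row 4 [0100]: (NOT 0 IMPLIES (0 IMPLIES (NOT 0 OR NOT 0))) -> 1
  row 5 [0101]: (NOT 0 IMPLIES (0 IMPLIES (NOT 1 OR NOT 0))) -> 1
  row 6 [0110]: (NOT 1 IMPLIES (1 IMPLIES (NOT 0 OR NOT 0))) -> 1
  row 7 [0111]: (NOT 1 IMPLIES (1 IMPLIES (NOT 1 OR NOT 0))) -> 1
  row 8 [1000]: (NOT 0 IMPLIES (0 IMPLIES (NOT 0 OR NOT 1))) -> 1
  row 9 [1001]: (NOT 0 IMPLIES (0 IMPLIES (NOT 1 OR NOT 1))) -> 1
  row 10 [1010]: (NOT 1 IMPLIES (1 IMPLIES (NOT 0 OR NOT 1))) -> 1
  row 11 [1011]: (NOT 1 IMPLIES (1 IMPLIES (NOT 1 OR NOT 1))) -> 1
  row 12 [1100]: (NOT 0 IMPLIES (0 IMPLIES (NOT 0 OR NOT 1))) -> 1
  row 13 [1101]: (NOT 0 IMPLIES (0 IMPLIES (NOT 1 OR NOT 1))) -> 1
  row 14 [1110]: (NOT 1 IMPLIES (1 IMPLIES (NOT 0 OR NOT 1))) -> 1
  row 15 [1111]: (NOT 1 IMPLIES (1 IMPLIES (NOT 1 OR NOT 1))) -> 1
Full result column, 4 rows per line (P1,P2 fixed per line; P3,P4 runs 00..11 left to right):
  rows 0-3 [P1,P2=00]: 1111  = hex F
  rows 4-7 [P1,P2=01]: 1111  = hex F
  rows 8-11 [P1,P2=10]: 1111  = hex F
  rows 12-15 [P1,P2=11]: 1111  = hex F
Output column (row 0 .. row 15) = 1111111111111111
Output column grouped in 4s = 1111 1111 1111 1111 = 0xFFFF
Convert to decimal digit by digit (value = value*16 + digit):
  F -> 15
  15*16 + 15 (F) = 255
  255*16 + 15 (F) = 4095
  4095*16 + 15 (F) = 65535
Decimal = 65535

65535


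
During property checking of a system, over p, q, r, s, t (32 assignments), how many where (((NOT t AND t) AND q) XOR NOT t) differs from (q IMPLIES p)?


F1 = (((NOT t AND t) AND q) XOR NOT t)
F2 = (q IMPLIES p)
Evaluate both on each of 32 rows (bits = p,q,r,s,t):
  row 0 [00000]: F1=1 F2=1 -> 0
  row 1 [00001]: F1=0 F2=1 (differ) -> 1
  row 2 [00010]: F1=1 F2=1 -> 0
  row 3 [00011]: F1=0 F2=1 (differ) -> 1
  row 4 [00100]: F1=1 F2=1 -> 0
  row 5 [00101]: F1=0 F2=1 (differ) -> 1
  row 6 [00110]: F1=1 F2=1 -> 0
  row 7 [00111]: F1=0 F2=1 (differ) -> 1
  row 8 [01000]: F1=1 F2=0 (differ) -> 1
  row 9 [01001]: F1=0 F2=0 -> 0
  row 10 [01010]: F1=1 F2=0 (differ) -> 1
  row 11 [01011]: F1=0 F2=0 -> 0
  row 12 [01100]: F1=1 F2=0 (differ) -> 1
  row 13 [01101]: F1=0 F2=0 -> 0
  row 14 [01110]: F1=1 F2=0 (differ) -> 1
  row 15 [01111]: F1=0 F2=0 -> 0
  row 16 [10000]: F1=1 F2=1 -> 0
  row 17 [10001]: F1=0 F2=1 (differ) -> 1
  row 18 [10010]: F1=1 F2=1 -> 0
  row 19 [10011]: F1=0 F2=1 (differ) -> 1
  row 20 [10100]: F1=1 F2=1 -> 0
  row 21 [10101]: F1=0 F2=1 (differ) -> 1
  row 22 [10110]: F1=1 F2=1 -> 0
  row 23 [10111]: F1=0 F2=1 (differ) -> 1
  row 24 [11000]: F1=1 F2=1 -> 0
  row 25 [11001]: F1=0 F2=1 (differ) -> 1
  row 26 [11010]: F1=1 F2=1 -> 0
  row 27 [11011]: F1=0 F2=1 (differ) -> 1
  row 28 [11100]: F1=1 F2=1 -> 0
  row 29 [11101]: F1=0 F2=1 (differ) -> 1
  row 30 [11110]: F1=1 F2=1 -> 0
  row 31 [11111]: F1=0 F2=1 (differ) -> 1
Full result column, 8 rows per line (p,q fixed per line; r,s,t runs 000..111 left to right):
  rows 0-7 [p,q=00]: 01010101  (ones: 4)
  rows 8-15 [p,q=01]: 10101010  (ones: 4)
  rows 16-23 [p,q=10]: 01010101  (ones: 4)
  rows 24-31 [p,q=11]: 01010101  (ones: 4)
Disagreements = 4+4+4+4 = 16

16


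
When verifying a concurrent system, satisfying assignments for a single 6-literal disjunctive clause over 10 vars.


Step 1: Total=2^10=1024
Step 2: Unsat when all 6 false: 2^4=16
Step 3: Sat=1024-16=1008

1008


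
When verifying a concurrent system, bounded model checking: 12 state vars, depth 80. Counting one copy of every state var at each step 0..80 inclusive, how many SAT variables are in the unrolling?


BMC unrolls to depth k, creating one copy of each state var for steps 0..k.
Step count = 80 + 1 = 81 (steps 0 through 80)
Vars per step = 12
Total = 12 * 81 = 972

972


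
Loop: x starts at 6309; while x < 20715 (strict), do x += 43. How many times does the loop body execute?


Step 1: x goes from 6309 toward 20715 by 43; the body runs while x<20715, so iterations = ceil((bound-start)/step)
Step 2: Distance=14406
Step 3: ceil(14406/43)=336

336


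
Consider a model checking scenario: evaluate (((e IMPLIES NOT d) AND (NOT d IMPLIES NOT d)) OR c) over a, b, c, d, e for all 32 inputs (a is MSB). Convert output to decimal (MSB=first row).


Formula: (((e IMPLIES NOT d) AND (NOT d IMPLIES NOT d)) OR c) over a, b, c, d, e (32 rows)
Evaluate each row (bits = a,b,c,d,e, MSB first):
  row 0 [00000]: (((0 IMPLIES NOT 0) AND (NOT 0 IMPLIES NOT 0)) OR 0) -> 1
  row 1 [00001]: (((1 IMPLIES NOT 0) AND (NOT 0 IMPLIES NOT 0)) OR 0) -> 1
  row 2 [00010]: (((0 IMPLIES NOT 1) AND (NOT 1 IMPLIES NOT 1)) OR 0) -> 1
  row 3 [00011]: (((1 IMPLIES NOT 1) AND (NOT 1 IMPLIES NOT 1)) OR 0) -> 0
  row 4 [00100]: (((0 IMPLIES NOT 0) AND (NOT 0 IMPLIES NOT 0)) OR 1) -> 1
  row 5 [00101]: (((1 IMPLIES NOT 0) AND (NOT 0 IMPLIES NOT 0)) OR 1) -> 1
  row 6 [00110]: (((0 IMPLIES NOT 1) AND (NOT 1 IMPLIES NOT 1)) OR 1) -> 1
  row 7 [00111]: (((1 IMPLIES NOT 1) AND (NOT 1 IMPLIES NOT 1)) OR 1) -> 1
  row 8 [01000]: (((0 IMPLIES NOT 0) AND (NOT 0 IMPLIES NOT 0)) OR 0) -> 1
  row 9 [01001]: (((1 IMPLIES NOT 0) AND (NOT 0 IMPLIES NOT 0)) OR 0) -> 1
  row 10 [01010]: (((0 IMPLIES NOT 1) AND (NOT 1 IMPLIES NOT 1)) OR 0) -> 1
  row 11 [01011]: (((1 IMPLIES NOT 1) AND (NOT 1 IMPLIES NOT 1)) OR 0) -> 0
  row 12 [01100]: (((0 IMPLIES NOT 0) AND (NOT 0 IMPLIES NOT 0)) OR 1) -> 1
  row 13 [01101]: (((1 IMPLIES NOT 0) AND (NOT 0 IMPLIES NOT 0)) OR 1) -> 1
  row 14 [01110]: (((0 IMPLIES NOT 1) AND (NOT 1 IMPLIES NOT 1)) OR 1) -> 1
  row 15 [01111]: (((1 IMPLIES NOT 1) AND (NOT 1 IMPLIES NOT 1)) OR 1) -> 1
  row 16 [10000]: (((0 IMPLIES NOT 0) AND (NOT 0 IMPLIES NOT 0)) OR 0) -> 1
  row 17 [10001]: (((1 IMPLIES NOT 0) AND (NOT 0 IMPLIES NOT 0)) OR 0) -> 1
  row 18 [10010]: (((0 IMPLIES NOT 1) AND (NOT 1 IMPLIES NOT 1)) OR 0) -> 1
  row 19 [10011]: (((1 IMPLIES NOT 1) AND (NOT 1 IMPLIES NOT 1)) OR 0) -> 0
  row 20 [10100]: (((0 IMPLIES NOT 0) AND (NOT 0 IMPLIES NOT 0)) OR 1) -> 1
  row 21 [10101]: (((1 IMPLIES NOT 0) AND (NOT 0 IMPLIES NOT 0)) OR 1) -> 1
  row 22 [10110]: (((0 IMPLIES NOT 1) AND (NOT 1 IMPLIES NOT 1)) OR 1) -> 1
  row 23 [10111]: (((1 IMPLIES NOT 1) AND (NOT 1 IMPLIES NOT 1)) OR 1) -> 1
  row 24 [11000]: (((0 IMPLIES NOT 0) AND (NOT 0 IMPLIES NOT 0)) OR 0) -> 1
  row 25 [11001]: (((1 IMPLIES NOT 0) AND (NOT 0 IMPLIES NOT 0)) OR 0) -> 1
  row 26 [11010]: (((0 IMPLIES NOT 1) AND (NOT 1 IMPLIES NOT 1)) OR 0) -> 1
  row 27 [11011]: (((1 IMPLIES NOT 1) AND (NOT 1 IMPLIES NOT 1)) OR 0) -> 0
  row 28 [11100]: (((0 IMPLIES NOT 0) AND (NOT 0 IMPLIES NOT 0)) OR 1) -> 1
  row 29 [11101]: (((1 IMPLIES NOT 0) AND (NOT 0 IMPLIES NOT 0)) OR 1) -> 1
  row 30 [11110]: (((0 IMPLIES NOT 1) AND (NOT 1 IMPLIES NOT 1)) OR 1) -> 1
  row 31 [11111]: (((1 IMPLIES NOT 1) AND (NOT 1 IMPLIES NOT 1)) OR 1) -> 1
Full result column, 4 rows per line (a,b,c fixed per line; d,e runs 00..11 left to right):
  rows 0-3 [a,b,c=000]: 1110  = hex E
  rows 4-7 [a,b,c=001]: 1111  = hex F
  rows 8-11 [a,b,c=010]: 1110  = hex E
  rows 12-15 [a,b,c=011]: 1111  = hex F
  rows 16-19 [a,b,c=100]: 1110  = hex E
  rows 20-23 [a,b,c=101]: 1111  = hex F
  rows 24-27 [a,b,c=110]: 1110  = hex E
  rows 28-31 [a,b,c=111]: 1111  = hex F
Output column (row 0 .. row 31) = 11101111111011111110111111101111
Output column grouped in 4s = 1110 1111 1110 1111 1110 1111 1110 1111 = 0xEFEFEFEF
Convert to decimal digit by digit (value = value*16 + digit):
  E -> 14
  14*16 + 15 (F) = 239
  239*16 + 14 (E) = 3838
  3838*16 + 15 (F) = 61423
  61423*16 + 14 (E) = 982782
  982782*16 + 15 (F) = 15724527
  15724527*16 + 14 (E) = 251592446
  251592446*16 + 15 (F) = 4025479151
Decimal = 4025479151

4025479151


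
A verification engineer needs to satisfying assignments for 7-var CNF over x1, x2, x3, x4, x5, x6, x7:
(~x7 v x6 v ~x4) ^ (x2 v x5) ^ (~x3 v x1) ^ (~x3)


CNF with 4 clauses over 7 vars (128 assignments).
An assignment satisfies CNF iff every clause has >=1 true literal.
Check each row (bits = x1,x2,x3,x4,x5,x6,x7; clause T/F shown):
  row 0 [0000000]: clauses=TFTT -> 0
  row 1 [0000001]: clauses=TFTT -> 0
  row 2 [0000010]: clauses=TFTT -> 0
  row 3 [0000011]: clauses=TFTT -> 0
  row 4 [0000100]: clauses=TTTT -> 1
  (every remaining row is evaluated the same way; all 128 results are listed next)
Full result column, 8 rows per line (x1,x2,x3,x4 fixed per line; x5,x6,x7 runs 000..111 left to right):
  rows 0-7 [x1,x2,x3,x4=0000]: 00001111  (ones: 4)
  rows 8-15 [x1,x2,x3,x4=0001]: 00001011  (ones: 3)
  rows 16-23 [x1,x2,x3,x4=0010]: 00000000  (ones: 0)
  rows 24-31 [x1,x2,x3,x4=0011]: 00000000  (ones: 0)
  rows 32-39 [x1,x2,x3,x4=0100]: 11111111  (ones: 8)
  rows 40-47 [x1,x2,x3,x4=0101]: 10111011  (ones: 6)
  rows 48-55 [x1,x2,x3,x4=0110]: 00000000  (ones: 0)
  rows 56-63 [x1,x2,x3,x4=0111]: 00000000  (ones: 0)
  rows 64-71 [x1,x2,x3,x4=1000]: 00001111  (ones: 4)
  rows 72-79 [x1,x2,x3,x4=1001]: 00001011  (ones: 3)
  rows 80-87 [x1,x2,x3,x4=1010]: 00000000  (ones: 0)
  rows 88-95 [x1,x2,x3,x4=1011]: 00000000  (ones: 0)
  rows 96-103 [x1,x2,x3,x4=1100]: 11111111  (ones: 8)
  rows 104-111 [x1,x2,x3,x4=1101]: 10111011  (ones: 6)
  rows 112-119 [x1,x2,x3,x4=1110]: 00000000  (ones: 0)
  rows 120-127 [x1,x2,x3,x4=1111]: 00000000  (ones: 0)
Satisfying assignments = 4+3+0+0+8+6+0+0+4+3+0+0+8+6+0+0 = 42

42


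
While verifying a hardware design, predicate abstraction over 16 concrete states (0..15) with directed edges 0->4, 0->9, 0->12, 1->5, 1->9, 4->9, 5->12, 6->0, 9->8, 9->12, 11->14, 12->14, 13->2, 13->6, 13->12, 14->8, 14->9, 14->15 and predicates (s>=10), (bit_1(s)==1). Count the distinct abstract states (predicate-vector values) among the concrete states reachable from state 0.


BFS from 0:
Concrete reachable: {0, 4, 8, 9, 12, 14, 15}
Abstract via predicates (s>=10), (bit_1(s)==1):
  (0,0) <- {0, 4, 8, 9}
  (1,0) <- {12}
  (1,1) <- {14, 15}
Distinct abstract states = 3

3


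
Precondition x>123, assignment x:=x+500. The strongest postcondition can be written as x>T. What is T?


Formula: sp(P, x:=E) = exists old_x. (x = E[old_x/x]) AND P[old_x/x] (old_x is the value of x before the assignment; eliminate old_x by solving x = E[old_x/x] for old_x)
Step 1: Precondition P: x>123, i.e. old_x > 123
Step 2: Assignment gives x = old_x + 500, so old_x = x - 500
Step 3: Substitute into P: x - 500 > 123
Step 4: Simplify: x > 123+500 = 623

623


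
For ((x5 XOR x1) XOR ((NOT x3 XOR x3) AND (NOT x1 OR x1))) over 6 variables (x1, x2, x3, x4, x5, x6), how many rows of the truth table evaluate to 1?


Formula: ((x5 XOR x1) XOR ((NOT x3 XOR x3) AND (NOT x1 OR x1))) over 6 vars (64 rows)
Evaluate each row (x1, x2, x3, x4, x5, x6 as bits, MSB first):
  row 0 [000000]: ((0 XOR 0) XOR ((NOT 0 XOR 0) AND (NOT 0 OR 0))) -> 1
  row 1 [000001]: ((0 XOR 0) XOR ((NOT 0 XOR 0) AND (NOT 0 OR 0))) -> 1
  row 2 [000010]: ((1 XOR 0) XOR ((NOT 0 XOR 0) AND (NOT 0 OR 0))) -> 0
  row 3 [000011]: ((1 XOR 0) XOR ((NOT 0 XOR 0) AND (NOT 0 OR 0))) -> 0
  row 4 [000100]: ((0 XOR 0) XOR ((NOT 0 XOR 0) AND (NOT 0 OR 0))) -> 1
  (every remaining row is evaluated the same way; all 64 results are listed next)
Full result column, 8 rows per line (x1,x2,x3 fixed per line; x4,x5,x6 runs 000..111 left to right):
  rows 0-7 [x1,x2,x3=000]: 11001100  (ones: 4)
  rows 8-15 [x1,x2,x3=001]: 11001100  (ones: 4)
  rows 16-23 [x1,x2,x3=010]: 11001100  (ones: 4)
  rows 24-31 [x1,x2,x3=011]: 11001100  (ones: 4)
  rows 32-39 [x1,x2,x3=100]: 00110011  (ones: 4)
  rows 40-47 [x1,x2,x3=101]: 00110011  (ones: 4)
  rows 48-55 [x1,x2,x3=110]: 00110011  (ones: 4)
  rows 56-63 [x1,x2,x3=111]: 00110011  (ones: 4)
Count of 1-rows = 4+4+4+4+4+4+4+4 = 32

32


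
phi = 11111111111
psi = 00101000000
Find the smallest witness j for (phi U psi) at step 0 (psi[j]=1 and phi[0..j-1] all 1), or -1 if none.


(phi U psi) at 0: need smallest j with psi[j]=1 and phi[i]=1 for all i in [0,j).
Scan from step 0:
  step 0: phi=1, psi=0 -> continue
  step 1: phi=1, psi=0 -> continue
  step 2: psi=1 and phi held for [0,2) -> witness found
Witness step = 2

2


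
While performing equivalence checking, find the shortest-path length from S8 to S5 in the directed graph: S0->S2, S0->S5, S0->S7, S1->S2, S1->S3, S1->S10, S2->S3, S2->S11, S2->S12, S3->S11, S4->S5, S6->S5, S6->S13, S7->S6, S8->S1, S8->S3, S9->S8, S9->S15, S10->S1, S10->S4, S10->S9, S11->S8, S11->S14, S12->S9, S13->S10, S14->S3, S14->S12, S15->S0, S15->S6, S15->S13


BFS layer-by-layer from S8:
  dist 0: {S8}
  dist 1: {S1, S3}
  dist 2: {S2, S10, S11}
  dist 3: {S4, S9, S12, S14}
  dist 4: {S5, S15}
  -> S5 reached at distance 4
Shortest path length = 4

4


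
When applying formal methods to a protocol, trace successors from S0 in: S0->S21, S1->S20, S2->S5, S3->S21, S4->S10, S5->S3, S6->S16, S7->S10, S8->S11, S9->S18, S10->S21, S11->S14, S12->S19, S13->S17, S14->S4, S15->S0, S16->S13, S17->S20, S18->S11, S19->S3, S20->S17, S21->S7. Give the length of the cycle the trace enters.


Trace from S0 until a state repeats:
  S0 -> S21 -> S7 -> S10 -> S21
S21 first seen at step 1, revisited at step 4.
Cycle length = 4 - 1 = 3

3


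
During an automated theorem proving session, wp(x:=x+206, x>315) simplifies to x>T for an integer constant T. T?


Formula: wp(x:=E, P) = P[E/x] (substitute E for x in postcondition)
Step 1: Postcondition: x>315
Step 2: Substitute x+206 for x: x+206>315
Step 3: Solve for x: x > 315-206 = 109

109


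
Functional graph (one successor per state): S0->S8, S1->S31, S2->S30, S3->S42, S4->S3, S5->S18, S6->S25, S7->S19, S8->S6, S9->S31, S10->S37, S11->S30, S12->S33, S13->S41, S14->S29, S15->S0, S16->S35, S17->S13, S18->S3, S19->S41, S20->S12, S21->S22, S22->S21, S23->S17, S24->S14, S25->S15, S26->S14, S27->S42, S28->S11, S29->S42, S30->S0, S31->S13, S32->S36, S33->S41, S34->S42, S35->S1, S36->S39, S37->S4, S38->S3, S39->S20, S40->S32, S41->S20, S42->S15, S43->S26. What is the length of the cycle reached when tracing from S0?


Trace from S0 until a state repeats:
  S0 -> S8 -> S6 -> S25 -> S15 -> S0
S0 first seen at step 0, revisited at step 5.
Cycle length = 5 - 0 = 5

5
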